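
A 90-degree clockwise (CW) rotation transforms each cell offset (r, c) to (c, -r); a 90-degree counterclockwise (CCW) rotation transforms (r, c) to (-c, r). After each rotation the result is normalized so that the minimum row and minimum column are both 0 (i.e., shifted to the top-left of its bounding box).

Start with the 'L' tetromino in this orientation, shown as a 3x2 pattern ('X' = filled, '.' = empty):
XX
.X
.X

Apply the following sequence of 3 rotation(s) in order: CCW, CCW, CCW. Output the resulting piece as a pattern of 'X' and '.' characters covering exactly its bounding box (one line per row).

Answer: ..X
XXX

Derivation:
Start:
XX
.X
.X
After rotation 1 (CCW):
XXX
X..
After rotation 2 (CCW):
X.
X.
XX
After rotation 3 (CCW):
..X
XXX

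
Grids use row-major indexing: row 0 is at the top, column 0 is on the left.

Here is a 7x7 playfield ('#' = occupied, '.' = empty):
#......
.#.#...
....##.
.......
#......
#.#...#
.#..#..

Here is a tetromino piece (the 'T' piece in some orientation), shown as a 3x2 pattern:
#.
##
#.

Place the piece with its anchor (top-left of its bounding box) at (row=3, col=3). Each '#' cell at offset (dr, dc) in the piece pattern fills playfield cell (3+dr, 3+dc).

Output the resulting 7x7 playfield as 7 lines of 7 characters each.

Answer: #......
.#.#...
....##.
...#...
#..##..
#.##..#
.#..#..

Derivation:
Fill (3+0,3+0) = (3,3)
Fill (3+1,3+0) = (4,3)
Fill (3+1,3+1) = (4,4)
Fill (3+2,3+0) = (5,3)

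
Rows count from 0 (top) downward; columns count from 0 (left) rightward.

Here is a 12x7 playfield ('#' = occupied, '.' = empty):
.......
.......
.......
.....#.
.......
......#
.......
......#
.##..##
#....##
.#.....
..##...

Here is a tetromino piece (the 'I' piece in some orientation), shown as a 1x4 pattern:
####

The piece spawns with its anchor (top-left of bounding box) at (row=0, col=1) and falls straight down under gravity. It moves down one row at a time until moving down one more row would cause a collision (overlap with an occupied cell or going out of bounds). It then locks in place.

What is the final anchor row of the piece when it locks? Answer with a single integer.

Spawn at (row=0, col=1). Try each row:
  row 0: fits
  row 1: fits
  row 2: fits
  row 3: fits
  row 4: fits
  row 5: fits
  row 6: fits
  row 7: fits
  row 8: blocked -> lock at row 7

Answer: 7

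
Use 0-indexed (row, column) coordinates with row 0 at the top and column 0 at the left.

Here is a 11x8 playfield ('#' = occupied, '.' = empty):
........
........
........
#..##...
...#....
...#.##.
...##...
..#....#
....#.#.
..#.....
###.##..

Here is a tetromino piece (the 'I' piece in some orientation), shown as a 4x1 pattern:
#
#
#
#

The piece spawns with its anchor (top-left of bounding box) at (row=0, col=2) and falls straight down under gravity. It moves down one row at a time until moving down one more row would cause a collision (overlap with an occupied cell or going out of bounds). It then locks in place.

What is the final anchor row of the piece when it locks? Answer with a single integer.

Answer: 3

Derivation:
Spawn at (row=0, col=2). Try each row:
  row 0: fits
  row 1: fits
  row 2: fits
  row 3: fits
  row 4: blocked -> lock at row 3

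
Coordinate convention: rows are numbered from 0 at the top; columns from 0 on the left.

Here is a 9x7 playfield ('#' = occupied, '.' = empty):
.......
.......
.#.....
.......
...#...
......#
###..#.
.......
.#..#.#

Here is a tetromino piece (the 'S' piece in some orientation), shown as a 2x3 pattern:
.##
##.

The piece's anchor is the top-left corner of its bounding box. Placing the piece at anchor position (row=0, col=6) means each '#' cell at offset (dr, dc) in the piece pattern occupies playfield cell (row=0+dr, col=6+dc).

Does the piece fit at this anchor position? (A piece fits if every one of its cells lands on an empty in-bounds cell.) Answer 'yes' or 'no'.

Check each piece cell at anchor (0, 6):
  offset (0,1) -> (0,7): out of bounds -> FAIL
  offset (0,2) -> (0,8): out of bounds -> FAIL
  offset (1,0) -> (1,6): empty -> OK
  offset (1,1) -> (1,7): out of bounds -> FAIL
All cells valid: no

Answer: no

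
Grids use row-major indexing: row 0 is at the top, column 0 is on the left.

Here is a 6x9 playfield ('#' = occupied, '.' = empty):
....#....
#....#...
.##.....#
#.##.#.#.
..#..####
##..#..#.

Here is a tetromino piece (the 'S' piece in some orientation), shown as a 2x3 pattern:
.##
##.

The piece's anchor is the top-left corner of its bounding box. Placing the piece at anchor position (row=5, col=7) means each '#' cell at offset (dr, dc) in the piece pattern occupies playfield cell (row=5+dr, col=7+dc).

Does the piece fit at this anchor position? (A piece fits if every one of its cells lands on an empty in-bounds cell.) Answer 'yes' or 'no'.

Check each piece cell at anchor (5, 7):
  offset (0,1) -> (5,8): empty -> OK
  offset (0,2) -> (5,9): out of bounds -> FAIL
  offset (1,0) -> (6,7): out of bounds -> FAIL
  offset (1,1) -> (6,8): out of bounds -> FAIL
All cells valid: no

Answer: no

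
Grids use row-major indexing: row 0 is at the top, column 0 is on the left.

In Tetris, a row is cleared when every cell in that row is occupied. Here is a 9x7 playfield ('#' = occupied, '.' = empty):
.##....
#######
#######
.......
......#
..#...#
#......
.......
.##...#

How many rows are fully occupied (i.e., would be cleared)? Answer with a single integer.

Answer: 2

Derivation:
Check each row:
  row 0: 5 empty cells -> not full
  row 1: 0 empty cells -> FULL (clear)
  row 2: 0 empty cells -> FULL (clear)
  row 3: 7 empty cells -> not full
  row 4: 6 empty cells -> not full
  row 5: 5 empty cells -> not full
  row 6: 6 empty cells -> not full
  row 7: 7 empty cells -> not full
  row 8: 4 empty cells -> not full
Total rows cleared: 2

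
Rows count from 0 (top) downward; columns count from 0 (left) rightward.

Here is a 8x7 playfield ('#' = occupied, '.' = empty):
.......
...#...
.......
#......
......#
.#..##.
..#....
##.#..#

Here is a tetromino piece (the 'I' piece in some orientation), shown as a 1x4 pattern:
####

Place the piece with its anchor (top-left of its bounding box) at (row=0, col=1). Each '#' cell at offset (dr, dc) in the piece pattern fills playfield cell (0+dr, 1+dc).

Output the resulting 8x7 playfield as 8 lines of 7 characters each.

Answer: .####..
...#...
.......
#......
......#
.#..##.
..#....
##.#..#

Derivation:
Fill (0+0,1+0) = (0,1)
Fill (0+0,1+1) = (0,2)
Fill (0+0,1+2) = (0,3)
Fill (0+0,1+3) = (0,4)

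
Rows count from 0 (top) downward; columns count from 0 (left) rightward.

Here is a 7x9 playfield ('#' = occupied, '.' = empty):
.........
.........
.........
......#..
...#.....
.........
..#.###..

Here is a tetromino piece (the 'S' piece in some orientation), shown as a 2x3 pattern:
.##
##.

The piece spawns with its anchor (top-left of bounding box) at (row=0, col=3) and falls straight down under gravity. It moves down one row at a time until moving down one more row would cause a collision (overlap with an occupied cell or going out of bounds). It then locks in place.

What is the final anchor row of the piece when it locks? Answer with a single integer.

Answer: 2

Derivation:
Spawn at (row=0, col=3). Try each row:
  row 0: fits
  row 1: fits
  row 2: fits
  row 3: blocked -> lock at row 2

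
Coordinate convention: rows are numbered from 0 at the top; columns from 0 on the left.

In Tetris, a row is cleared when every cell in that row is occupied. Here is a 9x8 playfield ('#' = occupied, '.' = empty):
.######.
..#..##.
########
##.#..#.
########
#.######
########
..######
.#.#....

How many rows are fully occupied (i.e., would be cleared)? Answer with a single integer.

Check each row:
  row 0: 2 empty cells -> not full
  row 1: 5 empty cells -> not full
  row 2: 0 empty cells -> FULL (clear)
  row 3: 4 empty cells -> not full
  row 4: 0 empty cells -> FULL (clear)
  row 5: 1 empty cell -> not full
  row 6: 0 empty cells -> FULL (clear)
  row 7: 2 empty cells -> not full
  row 8: 6 empty cells -> not full
Total rows cleared: 3

Answer: 3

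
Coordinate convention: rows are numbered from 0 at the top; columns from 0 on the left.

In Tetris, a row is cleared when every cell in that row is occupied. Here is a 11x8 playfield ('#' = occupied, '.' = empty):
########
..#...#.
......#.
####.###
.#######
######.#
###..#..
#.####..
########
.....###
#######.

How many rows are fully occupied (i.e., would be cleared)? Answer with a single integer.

Answer: 2

Derivation:
Check each row:
  row 0: 0 empty cells -> FULL (clear)
  row 1: 6 empty cells -> not full
  row 2: 7 empty cells -> not full
  row 3: 1 empty cell -> not full
  row 4: 1 empty cell -> not full
  row 5: 1 empty cell -> not full
  row 6: 4 empty cells -> not full
  row 7: 3 empty cells -> not full
  row 8: 0 empty cells -> FULL (clear)
  row 9: 5 empty cells -> not full
  row 10: 1 empty cell -> not full
Total rows cleared: 2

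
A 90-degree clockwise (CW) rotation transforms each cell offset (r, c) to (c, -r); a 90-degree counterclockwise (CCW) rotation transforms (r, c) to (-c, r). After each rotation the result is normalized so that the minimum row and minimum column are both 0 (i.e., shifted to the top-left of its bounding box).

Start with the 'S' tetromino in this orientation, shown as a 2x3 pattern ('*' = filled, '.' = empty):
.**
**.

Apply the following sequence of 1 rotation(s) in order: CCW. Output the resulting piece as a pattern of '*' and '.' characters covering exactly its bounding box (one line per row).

Answer: *.
**
.*

Derivation:
Start:
.**
**.
After rotation 1 (CCW):
*.
**
.*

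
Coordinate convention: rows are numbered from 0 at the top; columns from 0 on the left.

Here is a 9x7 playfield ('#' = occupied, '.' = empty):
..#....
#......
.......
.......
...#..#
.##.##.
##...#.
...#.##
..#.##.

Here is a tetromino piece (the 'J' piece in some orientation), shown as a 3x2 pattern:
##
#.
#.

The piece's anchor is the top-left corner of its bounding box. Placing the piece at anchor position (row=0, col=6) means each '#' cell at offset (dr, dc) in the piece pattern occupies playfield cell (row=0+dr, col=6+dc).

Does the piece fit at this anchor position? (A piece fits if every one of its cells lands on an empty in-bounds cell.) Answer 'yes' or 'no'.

Answer: no

Derivation:
Check each piece cell at anchor (0, 6):
  offset (0,0) -> (0,6): empty -> OK
  offset (0,1) -> (0,7): out of bounds -> FAIL
  offset (1,0) -> (1,6): empty -> OK
  offset (2,0) -> (2,6): empty -> OK
All cells valid: no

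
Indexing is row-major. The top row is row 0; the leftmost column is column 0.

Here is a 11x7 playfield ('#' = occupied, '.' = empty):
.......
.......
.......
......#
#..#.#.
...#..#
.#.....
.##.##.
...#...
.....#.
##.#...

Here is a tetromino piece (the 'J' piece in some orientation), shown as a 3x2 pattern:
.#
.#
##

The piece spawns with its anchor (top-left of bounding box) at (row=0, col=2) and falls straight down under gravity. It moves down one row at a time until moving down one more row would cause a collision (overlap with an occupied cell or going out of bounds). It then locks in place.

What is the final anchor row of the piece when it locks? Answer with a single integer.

Answer: 1

Derivation:
Spawn at (row=0, col=2). Try each row:
  row 0: fits
  row 1: fits
  row 2: blocked -> lock at row 1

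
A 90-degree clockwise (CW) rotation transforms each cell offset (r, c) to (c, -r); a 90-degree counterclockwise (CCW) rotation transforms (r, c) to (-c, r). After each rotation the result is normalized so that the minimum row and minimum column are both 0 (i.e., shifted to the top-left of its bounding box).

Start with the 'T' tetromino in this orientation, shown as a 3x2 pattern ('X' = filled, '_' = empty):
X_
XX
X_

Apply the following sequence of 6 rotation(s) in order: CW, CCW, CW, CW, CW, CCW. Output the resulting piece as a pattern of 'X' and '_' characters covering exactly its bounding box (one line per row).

Answer: _X
XX
_X

Derivation:
Start:
X_
XX
X_
After rotation 1 (CW):
XXX
_X_
After rotation 2 (CCW):
X_
XX
X_
After rotation 3 (CW):
XXX
_X_
After rotation 4 (CW):
_X
XX
_X
After rotation 5 (CW):
_X_
XXX
After rotation 6 (CCW):
_X
XX
_X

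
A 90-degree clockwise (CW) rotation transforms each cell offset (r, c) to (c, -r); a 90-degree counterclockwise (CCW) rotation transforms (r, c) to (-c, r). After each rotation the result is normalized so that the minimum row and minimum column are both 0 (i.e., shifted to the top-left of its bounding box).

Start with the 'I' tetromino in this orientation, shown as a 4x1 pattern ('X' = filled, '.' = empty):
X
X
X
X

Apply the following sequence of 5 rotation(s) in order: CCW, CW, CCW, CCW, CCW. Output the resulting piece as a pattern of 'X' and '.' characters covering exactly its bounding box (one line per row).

Answer: XXXX

Derivation:
Start:
X
X
X
X
After rotation 1 (CCW):
XXXX
After rotation 2 (CW):
X
X
X
X
After rotation 3 (CCW):
XXXX
After rotation 4 (CCW):
X
X
X
X
After rotation 5 (CCW):
XXXX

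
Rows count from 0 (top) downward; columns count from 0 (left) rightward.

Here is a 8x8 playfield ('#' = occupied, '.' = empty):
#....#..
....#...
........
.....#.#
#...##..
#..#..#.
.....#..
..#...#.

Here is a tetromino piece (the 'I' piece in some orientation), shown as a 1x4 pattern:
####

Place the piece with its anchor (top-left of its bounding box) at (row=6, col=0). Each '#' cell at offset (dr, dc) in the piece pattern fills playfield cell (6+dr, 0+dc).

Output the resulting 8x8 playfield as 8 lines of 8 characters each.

Answer: #....#..
....#...
........
.....#.#
#...##..
#..#..#.
####.#..
..#...#.

Derivation:
Fill (6+0,0+0) = (6,0)
Fill (6+0,0+1) = (6,1)
Fill (6+0,0+2) = (6,2)
Fill (6+0,0+3) = (6,3)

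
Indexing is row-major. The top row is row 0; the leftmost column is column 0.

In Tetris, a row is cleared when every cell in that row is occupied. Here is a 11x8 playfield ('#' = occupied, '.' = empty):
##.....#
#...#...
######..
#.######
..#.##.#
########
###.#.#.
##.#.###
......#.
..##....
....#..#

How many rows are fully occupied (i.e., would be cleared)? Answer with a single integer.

Check each row:
  row 0: 5 empty cells -> not full
  row 1: 6 empty cells -> not full
  row 2: 2 empty cells -> not full
  row 3: 1 empty cell -> not full
  row 4: 4 empty cells -> not full
  row 5: 0 empty cells -> FULL (clear)
  row 6: 3 empty cells -> not full
  row 7: 2 empty cells -> not full
  row 8: 7 empty cells -> not full
  row 9: 6 empty cells -> not full
  row 10: 6 empty cells -> not full
Total rows cleared: 1

Answer: 1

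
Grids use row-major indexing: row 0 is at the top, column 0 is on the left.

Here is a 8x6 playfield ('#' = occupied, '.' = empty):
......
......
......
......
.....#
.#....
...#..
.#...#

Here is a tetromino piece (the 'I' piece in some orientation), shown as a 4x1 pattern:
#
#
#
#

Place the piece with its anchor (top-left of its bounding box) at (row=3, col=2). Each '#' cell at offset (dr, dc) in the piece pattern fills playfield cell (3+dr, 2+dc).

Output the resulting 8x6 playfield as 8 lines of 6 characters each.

Fill (3+0,2+0) = (3,2)
Fill (3+1,2+0) = (4,2)
Fill (3+2,2+0) = (5,2)
Fill (3+3,2+0) = (6,2)

Answer: ......
......
......
..#...
..#..#
.##...
..##..
.#...#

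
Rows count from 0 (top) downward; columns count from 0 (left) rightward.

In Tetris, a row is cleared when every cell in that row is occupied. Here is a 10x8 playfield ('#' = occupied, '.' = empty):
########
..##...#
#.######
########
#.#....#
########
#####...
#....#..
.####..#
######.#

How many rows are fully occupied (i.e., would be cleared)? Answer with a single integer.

Check each row:
  row 0: 0 empty cells -> FULL (clear)
  row 1: 5 empty cells -> not full
  row 2: 1 empty cell -> not full
  row 3: 0 empty cells -> FULL (clear)
  row 4: 5 empty cells -> not full
  row 5: 0 empty cells -> FULL (clear)
  row 6: 3 empty cells -> not full
  row 7: 6 empty cells -> not full
  row 8: 3 empty cells -> not full
  row 9: 1 empty cell -> not full
Total rows cleared: 3

Answer: 3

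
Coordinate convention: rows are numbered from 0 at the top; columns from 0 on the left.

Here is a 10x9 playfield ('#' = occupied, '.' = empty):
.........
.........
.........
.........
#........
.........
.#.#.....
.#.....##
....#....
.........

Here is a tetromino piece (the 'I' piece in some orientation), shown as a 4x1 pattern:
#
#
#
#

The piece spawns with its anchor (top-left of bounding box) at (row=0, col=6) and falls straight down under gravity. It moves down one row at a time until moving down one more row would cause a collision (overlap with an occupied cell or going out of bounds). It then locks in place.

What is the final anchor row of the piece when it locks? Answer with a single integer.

Answer: 6

Derivation:
Spawn at (row=0, col=6). Try each row:
  row 0: fits
  row 1: fits
  row 2: fits
  row 3: fits
  row 4: fits
  row 5: fits
  row 6: fits
  row 7: blocked -> lock at row 6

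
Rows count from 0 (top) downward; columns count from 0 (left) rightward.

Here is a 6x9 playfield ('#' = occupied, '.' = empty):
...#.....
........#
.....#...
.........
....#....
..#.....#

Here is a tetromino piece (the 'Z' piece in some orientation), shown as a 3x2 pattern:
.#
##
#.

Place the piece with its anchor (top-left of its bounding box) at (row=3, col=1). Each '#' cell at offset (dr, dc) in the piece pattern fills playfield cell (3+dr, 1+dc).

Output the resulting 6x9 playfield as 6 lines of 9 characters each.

Answer: ...#.....
........#
.....#...
..#......
.##.#....
.##.....#

Derivation:
Fill (3+0,1+1) = (3,2)
Fill (3+1,1+0) = (4,1)
Fill (3+1,1+1) = (4,2)
Fill (3+2,1+0) = (5,1)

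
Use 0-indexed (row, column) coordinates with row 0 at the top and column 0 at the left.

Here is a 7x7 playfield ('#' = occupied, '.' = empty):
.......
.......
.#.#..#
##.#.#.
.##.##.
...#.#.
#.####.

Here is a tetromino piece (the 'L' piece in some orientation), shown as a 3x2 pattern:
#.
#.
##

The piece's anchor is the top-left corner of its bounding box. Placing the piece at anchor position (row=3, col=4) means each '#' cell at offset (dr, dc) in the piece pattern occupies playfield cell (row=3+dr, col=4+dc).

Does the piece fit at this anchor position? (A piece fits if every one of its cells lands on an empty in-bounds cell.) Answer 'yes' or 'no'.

Answer: no

Derivation:
Check each piece cell at anchor (3, 4):
  offset (0,0) -> (3,4): empty -> OK
  offset (1,0) -> (4,4): occupied ('#') -> FAIL
  offset (2,0) -> (5,4): empty -> OK
  offset (2,1) -> (5,5): occupied ('#') -> FAIL
All cells valid: no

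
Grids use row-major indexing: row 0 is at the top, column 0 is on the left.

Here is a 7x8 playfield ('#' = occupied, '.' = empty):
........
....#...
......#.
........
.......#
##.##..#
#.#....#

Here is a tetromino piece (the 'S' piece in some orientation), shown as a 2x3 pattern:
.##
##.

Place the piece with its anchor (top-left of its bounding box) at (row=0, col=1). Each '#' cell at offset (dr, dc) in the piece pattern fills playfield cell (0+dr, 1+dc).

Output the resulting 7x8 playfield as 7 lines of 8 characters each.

Fill (0+0,1+1) = (0,2)
Fill (0+0,1+2) = (0,3)
Fill (0+1,1+0) = (1,1)
Fill (0+1,1+1) = (1,2)

Answer: ..##....
.##.#...
......#.
........
.......#
##.##..#
#.#....#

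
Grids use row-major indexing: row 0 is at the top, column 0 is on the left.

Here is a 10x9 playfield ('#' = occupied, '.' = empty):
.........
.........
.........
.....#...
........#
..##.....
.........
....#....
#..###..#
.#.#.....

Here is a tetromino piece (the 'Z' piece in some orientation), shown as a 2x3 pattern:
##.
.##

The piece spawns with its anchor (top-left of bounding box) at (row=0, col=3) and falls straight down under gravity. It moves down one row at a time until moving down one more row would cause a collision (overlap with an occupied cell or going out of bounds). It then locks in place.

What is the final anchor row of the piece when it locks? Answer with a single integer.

Answer: 1

Derivation:
Spawn at (row=0, col=3). Try each row:
  row 0: fits
  row 1: fits
  row 2: blocked -> lock at row 1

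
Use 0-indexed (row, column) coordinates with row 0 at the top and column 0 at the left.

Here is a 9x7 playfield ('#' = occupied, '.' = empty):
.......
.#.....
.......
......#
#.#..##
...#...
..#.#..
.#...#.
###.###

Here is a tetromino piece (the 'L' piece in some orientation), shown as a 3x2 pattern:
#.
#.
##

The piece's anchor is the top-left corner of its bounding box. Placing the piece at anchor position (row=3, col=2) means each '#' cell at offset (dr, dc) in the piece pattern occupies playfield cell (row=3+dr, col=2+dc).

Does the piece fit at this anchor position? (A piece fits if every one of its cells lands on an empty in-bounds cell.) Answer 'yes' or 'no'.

Check each piece cell at anchor (3, 2):
  offset (0,0) -> (3,2): empty -> OK
  offset (1,0) -> (4,2): occupied ('#') -> FAIL
  offset (2,0) -> (5,2): empty -> OK
  offset (2,1) -> (5,3): occupied ('#') -> FAIL
All cells valid: no

Answer: no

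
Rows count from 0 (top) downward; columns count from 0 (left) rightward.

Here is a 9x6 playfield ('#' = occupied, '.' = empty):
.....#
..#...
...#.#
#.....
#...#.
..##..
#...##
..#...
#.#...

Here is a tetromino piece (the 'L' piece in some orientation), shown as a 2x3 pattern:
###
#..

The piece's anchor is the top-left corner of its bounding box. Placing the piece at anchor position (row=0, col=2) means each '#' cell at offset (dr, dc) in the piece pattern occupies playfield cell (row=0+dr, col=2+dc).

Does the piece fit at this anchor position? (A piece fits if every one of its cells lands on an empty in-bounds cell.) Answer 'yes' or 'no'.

Answer: no

Derivation:
Check each piece cell at anchor (0, 2):
  offset (0,0) -> (0,2): empty -> OK
  offset (0,1) -> (0,3): empty -> OK
  offset (0,2) -> (0,4): empty -> OK
  offset (1,0) -> (1,2): occupied ('#') -> FAIL
All cells valid: no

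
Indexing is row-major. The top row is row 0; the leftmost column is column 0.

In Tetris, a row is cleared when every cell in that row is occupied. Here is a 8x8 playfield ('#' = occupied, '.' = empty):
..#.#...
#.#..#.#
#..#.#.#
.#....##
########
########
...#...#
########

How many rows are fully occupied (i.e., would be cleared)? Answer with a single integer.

Answer: 3

Derivation:
Check each row:
  row 0: 6 empty cells -> not full
  row 1: 4 empty cells -> not full
  row 2: 4 empty cells -> not full
  row 3: 5 empty cells -> not full
  row 4: 0 empty cells -> FULL (clear)
  row 5: 0 empty cells -> FULL (clear)
  row 6: 6 empty cells -> not full
  row 7: 0 empty cells -> FULL (clear)
Total rows cleared: 3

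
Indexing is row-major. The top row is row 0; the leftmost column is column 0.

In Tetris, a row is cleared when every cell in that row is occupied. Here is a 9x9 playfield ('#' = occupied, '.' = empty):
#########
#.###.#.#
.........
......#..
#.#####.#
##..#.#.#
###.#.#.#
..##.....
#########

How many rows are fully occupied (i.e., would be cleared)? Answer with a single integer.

Answer: 2

Derivation:
Check each row:
  row 0: 0 empty cells -> FULL (clear)
  row 1: 3 empty cells -> not full
  row 2: 9 empty cells -> not full
  row 3: 8 empty cells -> not full
  row 4: 2 empty cells -> not full
  row 5: 4 empty cells -> not full
  row 6: 3 empty cells -> not full
  row 7: 7 empty cells -> not full
  row 8: 0 empty cells -> FULL (clear)
Total rows cleared: 2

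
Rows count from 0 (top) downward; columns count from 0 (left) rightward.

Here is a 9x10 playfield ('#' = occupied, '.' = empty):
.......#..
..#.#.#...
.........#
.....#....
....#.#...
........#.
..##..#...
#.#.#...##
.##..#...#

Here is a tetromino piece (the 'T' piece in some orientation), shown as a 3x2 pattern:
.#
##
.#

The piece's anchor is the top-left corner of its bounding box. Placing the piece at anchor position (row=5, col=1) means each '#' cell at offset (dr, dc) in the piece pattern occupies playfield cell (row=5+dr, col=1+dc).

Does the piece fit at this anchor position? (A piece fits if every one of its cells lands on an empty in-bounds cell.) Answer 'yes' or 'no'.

Check each piece cell at anchor (5, 1):
  offset (0,1) -> (5,2): empty -> OK
  offset (1,0) -> (6,1): empty -> OK
  offset (1,1) -> (6,2): occupied ('#') -> FAIL
  offset (2,1) -> (7,2): occupied ('#') -> FAIL
All cells valid: no

Answer: no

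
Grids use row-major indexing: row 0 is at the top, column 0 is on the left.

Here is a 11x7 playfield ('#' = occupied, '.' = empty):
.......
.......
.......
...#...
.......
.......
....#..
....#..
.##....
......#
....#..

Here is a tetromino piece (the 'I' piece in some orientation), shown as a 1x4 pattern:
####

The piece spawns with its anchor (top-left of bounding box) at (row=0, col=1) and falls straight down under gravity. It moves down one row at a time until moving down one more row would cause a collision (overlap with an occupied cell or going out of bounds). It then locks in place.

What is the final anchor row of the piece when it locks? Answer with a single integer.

Spawn at (row=0, col=1). Try each row:
  row 0: fits
  row 1: fits
  row 2: fits
  row 3: blocked -> lock at row 2

Answer: 2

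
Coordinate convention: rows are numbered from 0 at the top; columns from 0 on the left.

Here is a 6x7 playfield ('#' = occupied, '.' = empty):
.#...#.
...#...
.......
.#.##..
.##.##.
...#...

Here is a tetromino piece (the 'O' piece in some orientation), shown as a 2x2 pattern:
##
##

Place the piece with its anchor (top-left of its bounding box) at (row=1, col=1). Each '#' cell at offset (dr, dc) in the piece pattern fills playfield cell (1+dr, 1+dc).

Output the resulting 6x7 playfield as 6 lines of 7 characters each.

Fill (1+0,1+0) = (1,1)
Fill (1+0,1+1) = (1,2)
Fill (1+1,1+0) = (2,1)
Fill (1+1,1+1) = (2,2)

Answer: .#...#.
.###...
.##....
.#.##..
.##.##.
...#...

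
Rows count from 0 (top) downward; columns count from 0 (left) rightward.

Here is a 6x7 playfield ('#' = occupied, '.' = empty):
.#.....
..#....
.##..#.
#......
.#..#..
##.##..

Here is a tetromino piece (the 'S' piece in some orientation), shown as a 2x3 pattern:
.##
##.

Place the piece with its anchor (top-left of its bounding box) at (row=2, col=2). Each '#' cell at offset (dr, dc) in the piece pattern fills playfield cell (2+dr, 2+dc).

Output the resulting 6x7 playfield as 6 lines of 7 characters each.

Answer: .#.....
..#....
.#####.
#.##...
.#..#..
##.##..

Derivation:
Fill (2+0,2+1) = (2,3)
Fill (2+0,2+2) = (2,4)
Fill (2+1,2+0) = (3,2)
Fill (2+1,2+1) = (3,3)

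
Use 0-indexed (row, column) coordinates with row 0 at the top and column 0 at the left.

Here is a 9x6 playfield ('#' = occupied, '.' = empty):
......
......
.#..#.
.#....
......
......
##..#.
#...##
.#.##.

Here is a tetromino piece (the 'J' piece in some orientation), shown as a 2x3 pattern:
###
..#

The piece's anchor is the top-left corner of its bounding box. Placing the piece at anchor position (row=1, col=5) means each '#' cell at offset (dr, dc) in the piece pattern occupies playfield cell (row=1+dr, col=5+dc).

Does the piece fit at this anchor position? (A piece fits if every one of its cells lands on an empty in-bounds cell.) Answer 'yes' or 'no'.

Answer: no

Derivation:
Check each piece cell at anchor (1, 5):
  offset (0,0) -> (1,5): empty -> OK
  offset (0,1) -> (1,6): out of bounds -> FAIL
  offset (0,2) -> (1,7): out of bounds -> FAIL
  offset (1,2) -> (2,7): out of bounds -> FAIL
All cells valid: no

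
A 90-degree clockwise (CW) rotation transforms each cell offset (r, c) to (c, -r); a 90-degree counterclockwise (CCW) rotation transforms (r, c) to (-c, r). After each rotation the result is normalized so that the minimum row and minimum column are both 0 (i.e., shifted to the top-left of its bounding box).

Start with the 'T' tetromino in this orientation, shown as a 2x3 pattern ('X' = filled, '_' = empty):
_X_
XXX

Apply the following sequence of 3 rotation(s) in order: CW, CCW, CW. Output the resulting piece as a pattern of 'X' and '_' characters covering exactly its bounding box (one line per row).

Start:
_X_
XXX
After rotation 1 (CW):
X_
XX
X_
After rotation 2 (CCW):
_X_
XXX
After rotation 3 (CW):
X_
XX
X_

Answer: X_
XX
X_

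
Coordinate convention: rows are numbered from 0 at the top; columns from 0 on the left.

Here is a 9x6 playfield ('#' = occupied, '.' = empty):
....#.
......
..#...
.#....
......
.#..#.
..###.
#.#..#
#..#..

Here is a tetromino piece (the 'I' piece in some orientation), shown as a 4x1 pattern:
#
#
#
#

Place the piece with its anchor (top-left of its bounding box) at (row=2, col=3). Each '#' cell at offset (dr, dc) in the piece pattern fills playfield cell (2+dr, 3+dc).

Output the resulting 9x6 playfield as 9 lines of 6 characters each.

Answer: ....#.
......
..##..
.#.#..
...#..
.#.##.
..###.
#.#..#
#..#..

Derivation:
Fill (2+0,3+0) = (2,3)
Fill (2+1,3+0) = (3,3)
Fill (2+2,3+0) = (4,3)
Fill (2+3,3+0) = (5,3)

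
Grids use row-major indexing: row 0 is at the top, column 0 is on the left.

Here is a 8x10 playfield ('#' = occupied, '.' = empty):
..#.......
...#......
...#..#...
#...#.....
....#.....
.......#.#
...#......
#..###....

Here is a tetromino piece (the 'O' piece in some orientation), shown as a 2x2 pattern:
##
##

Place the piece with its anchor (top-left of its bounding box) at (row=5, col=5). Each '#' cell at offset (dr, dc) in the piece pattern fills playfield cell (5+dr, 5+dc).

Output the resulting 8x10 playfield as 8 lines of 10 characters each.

Fill (5+0,5+0) = (5,5)
Fill (5+0,5+1) = (5,6)
Fill (5+1,5+0) = (6,5)
Fill (5+1,5+1) = (6,6)

Answer: ..#.......
...#......
...#..#...
#...#.....
....#.....
.....###.#
...#.##...
#..###....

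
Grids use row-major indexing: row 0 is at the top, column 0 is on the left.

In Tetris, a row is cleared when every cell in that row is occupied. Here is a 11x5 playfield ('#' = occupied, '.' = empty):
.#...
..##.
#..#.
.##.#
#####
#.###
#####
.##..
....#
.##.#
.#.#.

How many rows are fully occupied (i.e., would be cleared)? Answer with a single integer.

Answer: 2

Derivation:
Check each row:
  row 0: 4 empty cells -> not full
  row 1: 3 empty cells -> not full
  row 2: 3 empty cells -> not full
  row 3: 2 empty cells -> not full
  row 4: 0 empty cells -> FULL (clear)
  row 5: 1 empty cell -> not full
  row 6: 0 empty cells -> FULL (clear)
  row 7: 3 empty cells -> not full
  row 8: 4 empty cells -> not full
  row 9: 2 empty cells -> not full
  row 10: 3 empty cells -> not full
Total rows cleared: 2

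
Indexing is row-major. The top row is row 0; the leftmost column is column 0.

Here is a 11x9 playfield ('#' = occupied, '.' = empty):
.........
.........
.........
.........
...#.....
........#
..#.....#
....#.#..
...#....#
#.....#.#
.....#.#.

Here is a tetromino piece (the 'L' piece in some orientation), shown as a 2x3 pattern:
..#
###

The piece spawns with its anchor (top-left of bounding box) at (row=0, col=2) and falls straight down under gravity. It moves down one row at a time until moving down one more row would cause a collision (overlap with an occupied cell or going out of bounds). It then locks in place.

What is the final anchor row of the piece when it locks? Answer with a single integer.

Answer: 2

Derivation:
Spawn at (row=0, col=2). Try each row:
  row 0: fits
  row 1: fits
  row 2: fits
  row 3: blocked -> lock at row 2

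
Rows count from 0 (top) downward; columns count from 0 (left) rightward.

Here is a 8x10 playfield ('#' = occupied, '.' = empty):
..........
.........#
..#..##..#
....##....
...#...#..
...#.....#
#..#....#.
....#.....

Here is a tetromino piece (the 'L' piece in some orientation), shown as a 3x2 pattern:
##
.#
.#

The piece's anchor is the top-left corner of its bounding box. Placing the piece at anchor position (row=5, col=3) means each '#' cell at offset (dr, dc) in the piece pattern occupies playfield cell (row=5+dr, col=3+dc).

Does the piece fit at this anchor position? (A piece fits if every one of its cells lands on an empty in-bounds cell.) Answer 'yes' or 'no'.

Answer: no

Derivation:
Check each piece cell at anchor (5, 3):
  offset (0,0) -> (5,3): occupied ('#') -> FAIL
  offset (0,1) -> (5,4): empty -> OK
  offset (1,1) -> (6,4): empty -> OK
  offset (2,1) -> (7,4): occupied ('#') -> FAIL
All cells valid: no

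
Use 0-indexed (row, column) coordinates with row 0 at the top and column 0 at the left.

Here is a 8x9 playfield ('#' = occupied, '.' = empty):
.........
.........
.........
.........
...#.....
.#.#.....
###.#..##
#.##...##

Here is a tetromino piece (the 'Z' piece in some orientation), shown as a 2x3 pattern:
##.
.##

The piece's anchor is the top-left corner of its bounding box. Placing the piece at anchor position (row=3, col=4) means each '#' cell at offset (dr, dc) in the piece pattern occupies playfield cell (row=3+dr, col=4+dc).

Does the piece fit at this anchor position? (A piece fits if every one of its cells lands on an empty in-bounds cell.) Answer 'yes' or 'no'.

Answer: yes

Derivation:
Check each piece cell at anchor (3, 4):
  offset (0,0) -> (3,4): empty -> OK
  offset (0,1) -> (3,5): empty -> OK
  offset (1,1) -> (4,5): empty -> OK
  offset (1,2) -> (4,6): empty -> OK
All cells valid: yes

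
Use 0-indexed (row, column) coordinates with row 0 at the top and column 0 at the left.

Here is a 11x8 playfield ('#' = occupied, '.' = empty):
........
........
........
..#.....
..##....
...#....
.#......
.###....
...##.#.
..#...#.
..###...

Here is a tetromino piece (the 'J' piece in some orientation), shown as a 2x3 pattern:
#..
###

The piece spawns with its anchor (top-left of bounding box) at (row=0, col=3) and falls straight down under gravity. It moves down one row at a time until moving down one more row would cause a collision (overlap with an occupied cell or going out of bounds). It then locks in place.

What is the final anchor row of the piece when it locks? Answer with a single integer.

Spawn at (row=0, col=3). Try each row:
  row 0: fits
  row 1: fits
  row 2: fits
  row 3: blocked -> lock at row 2

Answer: 2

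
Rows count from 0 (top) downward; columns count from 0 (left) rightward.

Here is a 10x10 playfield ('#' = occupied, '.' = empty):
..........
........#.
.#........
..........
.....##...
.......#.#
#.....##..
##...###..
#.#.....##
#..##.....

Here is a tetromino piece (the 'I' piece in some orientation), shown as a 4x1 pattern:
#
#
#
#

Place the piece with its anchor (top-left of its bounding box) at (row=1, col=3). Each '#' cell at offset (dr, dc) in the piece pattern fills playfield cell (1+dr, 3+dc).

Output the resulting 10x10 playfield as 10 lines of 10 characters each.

Fill (1+0,3+0) = (1,3)
Fill (1+1,3+0) = (2,3)
Fill (1+2,3+0) = (3,3)
Fill (1+3,3+0) = (4,3)

Answer: ..........
...#....#.
.#.#......
...#......
...#.##...
.......#.#
#.....##..
##...###..
#.#.....##
#..##.....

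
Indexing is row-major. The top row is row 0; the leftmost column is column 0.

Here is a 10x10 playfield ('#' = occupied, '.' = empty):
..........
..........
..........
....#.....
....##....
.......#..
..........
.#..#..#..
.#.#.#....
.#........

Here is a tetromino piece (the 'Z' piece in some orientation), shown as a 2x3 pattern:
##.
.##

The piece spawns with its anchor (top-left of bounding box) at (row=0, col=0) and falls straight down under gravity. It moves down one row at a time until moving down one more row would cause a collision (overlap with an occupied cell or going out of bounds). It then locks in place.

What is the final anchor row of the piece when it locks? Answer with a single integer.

Answer: 5

Derivation:
Spawn at (row=0, col=0). Try each row:
  row 0: fits
  row 1: fits
  row 2: fits
  row 3: fits
  row 4: fits
  row 5: fits
  row 6: blocked -> lock at row 5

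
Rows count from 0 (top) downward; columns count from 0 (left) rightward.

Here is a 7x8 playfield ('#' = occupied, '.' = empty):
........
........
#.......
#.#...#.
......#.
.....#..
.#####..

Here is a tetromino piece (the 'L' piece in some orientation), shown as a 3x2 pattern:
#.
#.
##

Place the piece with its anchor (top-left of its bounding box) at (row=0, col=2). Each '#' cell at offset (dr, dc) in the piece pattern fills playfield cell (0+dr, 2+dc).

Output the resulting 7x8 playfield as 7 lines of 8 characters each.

Fill (0+0,2+0) = (0,2)
Fill (0+1,2+0) = (1,2)
Fill (0+2,2+0) = (2,2)
Fill (0+2,2+1) = (2,3)

Answer: ..#.....
..#.....
#.##....
#.#...#.
......#.
.....#..
.#####..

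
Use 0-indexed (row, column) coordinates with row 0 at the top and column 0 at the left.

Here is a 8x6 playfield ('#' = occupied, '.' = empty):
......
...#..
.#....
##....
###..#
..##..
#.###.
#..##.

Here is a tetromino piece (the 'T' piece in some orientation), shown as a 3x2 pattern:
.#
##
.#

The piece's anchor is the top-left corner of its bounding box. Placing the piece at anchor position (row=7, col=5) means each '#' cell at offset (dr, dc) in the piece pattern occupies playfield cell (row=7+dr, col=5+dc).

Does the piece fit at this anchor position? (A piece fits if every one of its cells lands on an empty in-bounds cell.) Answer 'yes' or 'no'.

Answer: no

Derivation:
Check each piece cell at anchor (7, 5):
  offset (0,1) -> (7,6): out of bounds -> FAIL
  offset (1,0) -> (8,5): out of bounds -> FAIL
  offset (1,1) -> (8,6): out of bounds -> FAIL
  offset (2,1) -> (9,6): out of bounds -> FAIL
All cells valid: no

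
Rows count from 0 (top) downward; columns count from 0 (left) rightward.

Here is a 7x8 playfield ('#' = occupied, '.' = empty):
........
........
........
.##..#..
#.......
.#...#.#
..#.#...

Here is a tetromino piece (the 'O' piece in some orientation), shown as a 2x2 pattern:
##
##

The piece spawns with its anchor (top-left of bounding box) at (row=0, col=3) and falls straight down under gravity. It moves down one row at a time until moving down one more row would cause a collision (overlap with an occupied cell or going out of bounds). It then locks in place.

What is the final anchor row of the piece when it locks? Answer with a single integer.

Spawn at (row=0, col=3). Try each row:
  row 0: fits
  row 1: fits
  row 2: fits
  row 3: fits
  row 4: fits
  row 5: blocked -> lock at row 4

Answer: 4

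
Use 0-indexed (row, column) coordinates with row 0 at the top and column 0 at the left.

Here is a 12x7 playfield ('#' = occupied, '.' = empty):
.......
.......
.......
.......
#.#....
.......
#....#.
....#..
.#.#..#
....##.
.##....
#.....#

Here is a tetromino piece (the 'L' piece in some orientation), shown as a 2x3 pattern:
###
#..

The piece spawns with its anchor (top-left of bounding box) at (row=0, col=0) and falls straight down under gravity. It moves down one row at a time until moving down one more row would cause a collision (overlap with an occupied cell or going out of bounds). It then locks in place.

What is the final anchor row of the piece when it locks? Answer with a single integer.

Answer: 2

Derivation:
Spawn at (row=0, col=0). Try each row:
  row 0: fits
  row 1: fits
  row 2: fits
  row 3: blocked -> lock at row 2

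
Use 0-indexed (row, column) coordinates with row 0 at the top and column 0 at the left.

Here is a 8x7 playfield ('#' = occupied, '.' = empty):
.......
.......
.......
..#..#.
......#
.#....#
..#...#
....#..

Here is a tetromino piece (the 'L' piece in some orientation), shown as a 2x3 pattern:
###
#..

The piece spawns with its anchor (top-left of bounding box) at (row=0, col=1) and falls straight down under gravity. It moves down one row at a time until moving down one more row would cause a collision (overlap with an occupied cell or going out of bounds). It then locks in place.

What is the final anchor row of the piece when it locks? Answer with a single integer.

Spawn at (row=0, col=1). Try each row:
  row 0: fits
  row 1: fits
  row 2: fits
  row 3: blocked -> lock at row 2

Answer: 2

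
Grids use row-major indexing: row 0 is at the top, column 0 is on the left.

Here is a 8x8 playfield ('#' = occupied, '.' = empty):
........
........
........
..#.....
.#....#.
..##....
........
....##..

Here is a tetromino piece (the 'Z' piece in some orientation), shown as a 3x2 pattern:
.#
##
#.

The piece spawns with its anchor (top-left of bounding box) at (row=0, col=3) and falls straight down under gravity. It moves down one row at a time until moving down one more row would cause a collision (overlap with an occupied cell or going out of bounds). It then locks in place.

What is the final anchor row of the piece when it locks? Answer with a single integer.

Spawn at (row=0, col=3). Try each row:
  row 0: fits
  row 1: fits
  row 2: fits
  row 3: blocked -> lock at row 2

Answer: 2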